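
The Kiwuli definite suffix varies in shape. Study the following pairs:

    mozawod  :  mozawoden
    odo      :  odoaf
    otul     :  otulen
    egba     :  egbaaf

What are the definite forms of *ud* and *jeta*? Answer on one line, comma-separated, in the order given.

Looking at the final sound of each stem: -en when the stem ends in a consonant (*mozawod*, *otul*); -af when the stem ends in a vowel (*odo*, *egba*).
The final sound of *ud* is /d/, which is a consonant, so the suffix is -en, giving *uden*.
*jeta* — final sound /a/ (a vowel) → -af → *jetaaf*.

uden, jetaaf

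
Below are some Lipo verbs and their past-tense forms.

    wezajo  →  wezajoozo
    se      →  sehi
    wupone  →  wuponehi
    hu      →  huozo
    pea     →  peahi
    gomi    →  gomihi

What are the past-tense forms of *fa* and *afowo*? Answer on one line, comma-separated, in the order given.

fahi, afowoozo

The alternation tracks the last vowel of the stem — -ozo when the last vowel of the stem is a rounded vowel (*wezajo*, *hu*); -hi when the last vowel of the stem is an unrounded vowel (*se*, *wupone*, *pea*, *gomi*).
Since the last vowel of *fa* is /a/ (an unrounded vowel), it takes -hi, giving *fahi*.
Since the last vowel of *afowo* is /o/ (a rounded vowel), it takes -ozo, giving *afowoozo*.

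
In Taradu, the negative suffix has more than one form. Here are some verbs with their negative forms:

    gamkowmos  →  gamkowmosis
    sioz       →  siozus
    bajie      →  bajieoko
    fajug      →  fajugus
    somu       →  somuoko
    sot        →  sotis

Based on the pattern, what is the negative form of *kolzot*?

The alternation tracks the final sound of the stem — -is when the stem ends in a voiceless consonant (*gamkowmos*, *sot*); -us when the stem ends in a voiced consonant (*sioz*, *fajug*); -oko when the stem ends in a vowel (*bajie*, *somu*).
*kolzot* — final sound /t/ (a voiceless consonant) → -is → *kolzotis*.

kolzotis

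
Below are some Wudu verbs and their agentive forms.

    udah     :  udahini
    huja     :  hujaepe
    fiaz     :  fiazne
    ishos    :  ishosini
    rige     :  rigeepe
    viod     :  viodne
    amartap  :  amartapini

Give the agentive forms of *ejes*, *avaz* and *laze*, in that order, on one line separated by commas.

ejesini, avazne, lazeepe

The pattern is voicing of the final sound: -ini when the stem ends in a voiceless consonant (*udah*, *ishos*, *amartap*); -ne when the stem ends in a voiced consonant (*fiaz*, *viod*); -epe when the stem ends in a vowel (*huja*, *rige*).
Since the final sound of *ejes* is /s/ (a voiceless consonant), it takes -ini, giving *ejesini*.
The final sound of *avaz* is /z/, which is a voiced consonant, so the suffix is -ne, giving *avazne*.
Since the final sound of *laze* is /e/ (a vowel), it takes -epe, giving *lazeepe*.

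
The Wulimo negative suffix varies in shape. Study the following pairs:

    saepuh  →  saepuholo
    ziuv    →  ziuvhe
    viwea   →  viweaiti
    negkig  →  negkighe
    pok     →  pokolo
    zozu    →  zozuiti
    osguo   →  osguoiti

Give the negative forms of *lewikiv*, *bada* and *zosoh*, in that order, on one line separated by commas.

lewikivhe, badaiti, zosoholo

The alternation tracks the final sound of the stem — -olo when the stem ends in a voiceless consonant (*saepuh*, *pok*); -he when the stem ends in a voiced consonant (*ziuv*, *negkig*); -iti when the stem ends in a vowel (*viwea*, *zozu*, *osguo*).
*lewikiv*: final sound = /v/, a voiced consonant → -he → *lewikivhe*.
*bada*: final sound = /a/, a vowel → -iti → *badaiti*.
Since the final sound of *zosoh* is /h/ (a voiceless consonant), it takes -olo, giving *zosoholo*.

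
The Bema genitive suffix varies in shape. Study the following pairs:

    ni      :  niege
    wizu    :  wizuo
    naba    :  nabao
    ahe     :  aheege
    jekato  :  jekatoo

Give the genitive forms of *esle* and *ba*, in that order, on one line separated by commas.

The alternation tracks the last vowel of the stem — -ege when the last vowel of the stem is a front vowel (*ni*, *ahe*); -o when the last vowel of the stem is a back vowel (*wizu*, *naba*, *jekato*).
*esle* — last vowel /e/ (a front vowel) → -ege → *esleege*.
The last vowel of *ba* is /a/, which is a back vowel, so the suffix is -o, giving *bao*.

esleege, bao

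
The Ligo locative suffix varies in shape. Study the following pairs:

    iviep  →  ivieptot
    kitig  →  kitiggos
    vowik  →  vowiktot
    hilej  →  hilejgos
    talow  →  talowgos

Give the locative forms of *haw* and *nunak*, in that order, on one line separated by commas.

hawgos, nunaktot

The pattern is voicing of the final consonant: -tot when the stem ends in a voiceless consonant (*iviep*, *vowik*); -gos when the stem ends in a voiced consonant (*kitig*, *hilej*, *talow*).
The final consonant of *haw* is /w/, which is voiced, so the suffix is -gos, giving *hawgos*.
Since the final consonant of *nunak* is /k/ (voiceless), it takes -tot, giving *nunaktot*.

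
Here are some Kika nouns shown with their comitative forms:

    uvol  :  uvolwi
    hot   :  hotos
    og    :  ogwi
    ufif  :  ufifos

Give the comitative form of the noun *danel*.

danelwi

The suffix is conditioned by the final consonant: -os when the stem ends in a voiceless consonant (*hot*, *ufif*); -wi when the stem ends in a voiced consonant (*uvol*, *og*).
*danel* — final consonant /l/ (voiced) → -wi → *danelwi*.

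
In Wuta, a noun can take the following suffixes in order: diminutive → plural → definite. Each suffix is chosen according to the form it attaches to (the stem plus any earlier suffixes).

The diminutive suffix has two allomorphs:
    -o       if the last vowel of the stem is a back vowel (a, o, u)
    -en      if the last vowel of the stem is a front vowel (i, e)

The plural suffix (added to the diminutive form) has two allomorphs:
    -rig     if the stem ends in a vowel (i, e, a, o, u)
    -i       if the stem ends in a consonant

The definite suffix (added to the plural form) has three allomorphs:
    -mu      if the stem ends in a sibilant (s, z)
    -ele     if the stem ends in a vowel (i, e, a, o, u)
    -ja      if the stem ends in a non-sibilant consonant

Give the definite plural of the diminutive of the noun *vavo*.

Since the last vowel of *vavo* is /o/ (a back vowel), it takes -o, giving *vavoo*.
Since the final sound of the diminutive form *vavoo* is /o/ (a vowel), it takes -rig, giving *vavoorig*.
The final sound of the plural form *vavoorig* is /g/, which is a non-sibilant consonant, so the definite suffix is -ja, giving *vavoorigja*.

vavoorigja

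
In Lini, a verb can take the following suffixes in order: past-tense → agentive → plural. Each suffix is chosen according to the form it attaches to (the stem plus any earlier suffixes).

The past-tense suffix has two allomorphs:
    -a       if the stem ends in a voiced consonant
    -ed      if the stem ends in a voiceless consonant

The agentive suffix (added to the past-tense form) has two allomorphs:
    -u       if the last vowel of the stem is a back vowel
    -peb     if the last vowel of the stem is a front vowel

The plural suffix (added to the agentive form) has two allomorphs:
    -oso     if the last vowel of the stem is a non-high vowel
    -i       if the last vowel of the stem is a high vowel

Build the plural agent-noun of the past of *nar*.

*nar*: final consonant = /r/, voiced → -a → *nara*.
The last vowel of the past-tense form *nara* is /a/, which is a back vowel, so the agentive suffix is -u, giving *narau*.
The agentive form *narau*: last vowel = /u/, a high vowel → -i → *naraui*.

naraui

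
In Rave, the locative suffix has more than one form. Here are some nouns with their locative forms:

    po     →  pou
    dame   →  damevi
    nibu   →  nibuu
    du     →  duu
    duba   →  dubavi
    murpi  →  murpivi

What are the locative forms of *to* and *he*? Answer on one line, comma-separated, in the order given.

The alternation tracks the last vowel of the stem — -u when the last vowel of the stem is a rounded vowel (*po*, *nibu*, *du*); -vi when the last vowel of the stem is an unrounded vowel (*dame*, *duba*, *murpi*).
Since the last vowel of *to* is /o/ (a rounded vowel), it takes -u, giving *tou*.
Since the last vowel of *he* is /e/ (an unrounded vowel), it takes -vi, giving *hevi*.

tou, hevi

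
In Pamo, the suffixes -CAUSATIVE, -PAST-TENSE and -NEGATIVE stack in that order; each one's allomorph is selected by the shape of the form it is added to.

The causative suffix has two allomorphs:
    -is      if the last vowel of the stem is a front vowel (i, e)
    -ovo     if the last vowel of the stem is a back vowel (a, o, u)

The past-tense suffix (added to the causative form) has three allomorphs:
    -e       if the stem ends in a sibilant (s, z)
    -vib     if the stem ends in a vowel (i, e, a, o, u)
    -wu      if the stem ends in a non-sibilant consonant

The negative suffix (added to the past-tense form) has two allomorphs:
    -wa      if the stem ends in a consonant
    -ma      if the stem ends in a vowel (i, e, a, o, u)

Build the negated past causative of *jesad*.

jesadovovibwa

*jesad*: last vowel = /a/, a back vowel → -ovo → *jesadovo*.
The causative form *jesadovo*: final sound = /o/, a vowel → -vib → *jesadovovib*.
The past-tense form *jesadovovib* — final sound /b/ (a consonant) → -wa → *jesadovovibwa*.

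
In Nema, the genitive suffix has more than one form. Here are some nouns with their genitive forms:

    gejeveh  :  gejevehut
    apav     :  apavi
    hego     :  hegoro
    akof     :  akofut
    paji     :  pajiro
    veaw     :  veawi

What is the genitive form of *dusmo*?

The suffix is conditioned by the final sound: -ut when the stem ends in a voiceless consonant (*gejeveh*, *akof*); -i when the stem ends in a voiced consonant (*apav*, *veaw*); -ro when the stem ends in a vowel (*hego*, *paji*).
*dusmo* — final sound /o/ (a vowel) → -ro → *dusmoro*.

dusmoro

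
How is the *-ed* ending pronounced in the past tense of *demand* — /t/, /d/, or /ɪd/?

/ɪd/

The stem *demand* ends in /t/ or /d/.
The -ed suffix is realized as /ɪd/ after /t, d/; as /t/ after other voiceless consonants; and as /d/ after other voiced sounds.
So -ed on *demand* is pronounced /ɪd/.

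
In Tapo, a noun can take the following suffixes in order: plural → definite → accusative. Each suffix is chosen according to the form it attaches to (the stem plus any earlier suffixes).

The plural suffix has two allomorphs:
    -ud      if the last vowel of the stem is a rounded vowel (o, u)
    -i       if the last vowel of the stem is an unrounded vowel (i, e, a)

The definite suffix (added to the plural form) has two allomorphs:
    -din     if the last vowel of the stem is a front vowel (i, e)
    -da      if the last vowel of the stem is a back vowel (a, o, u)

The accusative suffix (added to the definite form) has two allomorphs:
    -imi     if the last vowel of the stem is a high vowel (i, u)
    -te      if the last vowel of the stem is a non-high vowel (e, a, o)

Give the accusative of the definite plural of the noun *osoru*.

Since the last vowel of *osoru* is /u/ (a rounded vowel), it takes -ud, giving *osoruud*.
The plural form *osoruud*: last vowel = /u/, a back vowel → -da → *osoruudda*.
Since the last vowel of the definite form *osoruudda* is /a/ (a non-high vowel), it takes -te, giving *osoruuddate*.

osoruuddate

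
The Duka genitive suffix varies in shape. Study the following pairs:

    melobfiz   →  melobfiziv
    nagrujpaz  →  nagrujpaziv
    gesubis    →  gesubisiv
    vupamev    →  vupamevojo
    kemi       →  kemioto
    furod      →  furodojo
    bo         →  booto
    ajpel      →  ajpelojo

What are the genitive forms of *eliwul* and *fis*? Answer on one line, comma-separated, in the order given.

eliwulojo, fisiv

Looking at the final sound of each stem: -iv when the stem ends in a sibilant (*melobfiz*, *nagrujpaz*, *gesubis*); -ojo when the stem ends in a non-sibilant consonant (*vupamev*, *furod*, *ajpel*); -oto when the stem ends in a vowel (*kemi*, *bo*).
The final sound of *eliwul* is /l/, which is a non-sibilant consonant, so the suffix is -ojo, giving *eliwulojo*.
*fis* — final sound /s/ (a sibilant) → -iv → *fisiv*.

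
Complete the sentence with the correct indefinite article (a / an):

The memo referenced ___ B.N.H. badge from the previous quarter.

a

The indefinite article is chosen by the initial *sound* of the following word, not its spelling.
The initialism *B.N.H.* is read letter by letter; the first letter, B, is pronounced /biː/, which begins with a consonant sound.
So the article is *a*: The memo referenced a B.N.H. badge from the previous quarter.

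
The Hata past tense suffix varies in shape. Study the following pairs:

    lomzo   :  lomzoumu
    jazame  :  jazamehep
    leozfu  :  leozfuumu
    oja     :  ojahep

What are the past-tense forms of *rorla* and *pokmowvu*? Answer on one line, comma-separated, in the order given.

rorlahep, pokmowvuumu

The suffix is conditioned by the last vowel: -umu when the last vowel of the stem is a rounded vowel (*lomzo*, *leozfu*); -hep when the last vowel of the stem is an unrounded vowel (*jazame*, *oja*).
Since the last vowel of *rorla* is /a/ (an unrounded vowel), it takes -hep, giving *rorlahep*.
The last vowel of *pokmowvu* is /u/, which is a rounded vowel, so the suffix is -umu, giving *pokmowvuumu*.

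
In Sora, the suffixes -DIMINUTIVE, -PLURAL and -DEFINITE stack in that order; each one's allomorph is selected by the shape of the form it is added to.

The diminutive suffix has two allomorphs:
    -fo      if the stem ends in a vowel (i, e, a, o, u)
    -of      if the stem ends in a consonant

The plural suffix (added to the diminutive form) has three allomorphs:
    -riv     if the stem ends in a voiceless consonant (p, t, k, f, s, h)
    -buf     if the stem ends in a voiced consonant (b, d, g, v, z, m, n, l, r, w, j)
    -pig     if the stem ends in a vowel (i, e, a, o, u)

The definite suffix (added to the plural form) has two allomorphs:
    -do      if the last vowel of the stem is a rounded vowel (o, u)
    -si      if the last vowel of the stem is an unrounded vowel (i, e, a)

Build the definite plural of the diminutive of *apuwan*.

Since the final sound of *apuwan* is /n/ (a consonant), it takes -of, giving *apuwanof*.
The diminutive form *apuwanof* — final sound /f/ (a voiceless consonant) → -riv → *apuwanofriv*.
The last vowel of the plural form *apuwanofriv* is /i/, which is an unrounded vowel, so the definite suffix is -si, giving *apuwanofrivsi*.

apuwanofrivsi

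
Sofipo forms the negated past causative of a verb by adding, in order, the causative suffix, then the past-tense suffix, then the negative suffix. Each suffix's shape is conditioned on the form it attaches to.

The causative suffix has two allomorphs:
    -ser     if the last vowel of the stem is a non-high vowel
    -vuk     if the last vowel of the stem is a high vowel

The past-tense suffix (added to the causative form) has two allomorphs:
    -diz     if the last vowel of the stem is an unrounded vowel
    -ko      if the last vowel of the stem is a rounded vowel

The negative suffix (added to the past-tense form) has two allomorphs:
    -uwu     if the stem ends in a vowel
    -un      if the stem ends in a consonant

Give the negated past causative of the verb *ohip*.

*ohip* — last vowel /i/ (a high vowel) → -vuk → *ohipvuk*.
The causative form *ohipvuk*: last vowel = /u/, a rounded vowel → -ko → *ohipvukko*.
The final sound of the past-tense form *ohipvukko* is /o/, which is a vowel, so the negative suffix is -uwu, giving *ohipvukkouwu*.

ohipvukkouwu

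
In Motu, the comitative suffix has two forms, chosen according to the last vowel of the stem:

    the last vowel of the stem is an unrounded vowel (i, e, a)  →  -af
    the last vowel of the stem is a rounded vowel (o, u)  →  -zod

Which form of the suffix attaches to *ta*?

-af

Since the last vowel of *ta* is /a/ (an unrounded vowel), it takes -af.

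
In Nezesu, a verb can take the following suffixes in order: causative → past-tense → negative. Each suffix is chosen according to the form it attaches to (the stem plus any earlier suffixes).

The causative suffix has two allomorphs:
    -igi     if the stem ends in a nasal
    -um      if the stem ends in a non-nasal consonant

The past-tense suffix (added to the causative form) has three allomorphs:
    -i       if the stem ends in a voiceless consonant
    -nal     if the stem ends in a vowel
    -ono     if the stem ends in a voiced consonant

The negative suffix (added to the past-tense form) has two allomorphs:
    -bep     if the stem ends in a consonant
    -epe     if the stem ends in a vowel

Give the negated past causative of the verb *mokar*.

mokarumonoepe

The final consonant of *mokar* is /r/, which is non-nasal, so the causative suffix is -um, giving *mokarum*.
Since the final sound of the causative form *mokarum* is /m/ (a voiced consonant), it takes -ono, giving *mokarumono*.
The past-tense form *mokarumono* — final sound /o/ (a vowel) → -epe → *mokarumonoepe*.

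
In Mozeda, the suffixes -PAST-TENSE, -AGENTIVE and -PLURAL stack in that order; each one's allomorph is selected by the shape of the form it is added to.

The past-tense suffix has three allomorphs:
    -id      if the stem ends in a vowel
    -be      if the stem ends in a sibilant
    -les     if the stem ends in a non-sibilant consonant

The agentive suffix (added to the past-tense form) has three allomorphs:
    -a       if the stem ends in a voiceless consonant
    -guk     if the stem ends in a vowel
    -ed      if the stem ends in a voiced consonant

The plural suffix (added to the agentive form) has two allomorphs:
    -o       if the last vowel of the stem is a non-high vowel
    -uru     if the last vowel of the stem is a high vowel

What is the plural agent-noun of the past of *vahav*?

vahavlesao

The final sound of *vahav* is /v/, which is a non-sibilant consonant, so the past-tense suffix is -les, giving *vahavles*.
The past-tense form *vahavles* — final sound /s/ (a voiceless consonant) → -a → *vahavlesa*.
The agentive form *vahavlesa*: last vowel = /a/, a non-high vowel → -o → *vahavlesao*.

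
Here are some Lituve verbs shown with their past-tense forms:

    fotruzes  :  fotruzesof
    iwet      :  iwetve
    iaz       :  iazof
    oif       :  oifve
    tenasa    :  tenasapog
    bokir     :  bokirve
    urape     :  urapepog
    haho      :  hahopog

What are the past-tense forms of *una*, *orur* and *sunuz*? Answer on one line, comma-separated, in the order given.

unapog, orurve, sunuzof

Looking at the final sound of each stem: -of when the stem ends in a sibilant (*fotruzes*, *iaz*); -ve when the stem ends in a non-sibilant consonant (*iwet*, *oif*, *bokir*); -pog when the stem ends in a vowel (*tenasa*, *urape*, *haho*).
*una* — final sound /a/ (a vowel) → -pog → *unapog*.
*orur*: final sound = /r/, a non-sibilant consonant → -ve → *orurve*.
*sunuz* — final sound /z/ (a sibilant) → -of → *sunuzof*.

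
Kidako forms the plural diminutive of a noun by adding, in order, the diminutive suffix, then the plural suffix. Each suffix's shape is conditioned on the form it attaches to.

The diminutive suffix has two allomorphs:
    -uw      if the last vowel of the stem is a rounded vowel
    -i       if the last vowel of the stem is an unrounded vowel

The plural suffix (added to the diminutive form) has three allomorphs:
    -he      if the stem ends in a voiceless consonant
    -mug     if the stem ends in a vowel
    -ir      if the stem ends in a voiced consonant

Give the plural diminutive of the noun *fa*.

faimug

*fa* — last vowel /a/ (an unrounded vowel) → -i → *fai*.
The final sound of the diminutive form *fai* is /i/, which is a vowel, so the plural suffix is -mug, giving *faimug*.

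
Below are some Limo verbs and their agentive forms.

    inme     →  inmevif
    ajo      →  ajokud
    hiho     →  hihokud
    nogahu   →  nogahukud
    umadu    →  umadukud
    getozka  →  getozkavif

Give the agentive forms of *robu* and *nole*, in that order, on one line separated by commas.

The suffix is conditioned by the last vowel: -kud when the last vowel of the stem is a rounded vowel (*ajo*, *hiho*, *nogahu*, *umadu*); -vif when the last vowel of the stem is an unrounded vowel (*inme*, *getozka*).
The last vowel of *robu* is /u/, which is a rounded vowel, so the suffix is -kud, giving *robukud*.
The last vowel of *nole* is /e/, which is an unrounded vowel, so the suffix is -vif, giving *nolevif*.

robukud, nolevif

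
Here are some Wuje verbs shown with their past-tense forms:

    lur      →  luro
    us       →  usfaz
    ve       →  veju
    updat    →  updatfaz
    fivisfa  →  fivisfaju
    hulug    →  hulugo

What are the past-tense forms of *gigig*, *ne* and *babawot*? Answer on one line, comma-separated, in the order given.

gigigo, neju, babawotfaz

The alternation tracks the final sound of the stem — -faz when the stem ends in a voiceless consonant (*us*, *updat*); -o when the stem ends in a voiced consonant (*lur*, *hulug*); -ju when the stem ends in a vowel (*ve*, *fivisfa*).
*gigig*: final sound = /g/, a voiced consonant → -o → *gigigo*.
*ne* — final sound /e/ (a vowel) → -ju → *neju*.
*babawot*: final sound = /t/, a voiceless consonant → -faz → *babawotfaz*.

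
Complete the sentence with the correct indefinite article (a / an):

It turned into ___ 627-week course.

The indefinite article is chosen by the initial *sound* of the following word, not its spelling.
The number *627* is spoken "six hundred …", beginning with /sɪks/ — a consonant sound.
So the article is *a*: It turned into a 627-week course.

a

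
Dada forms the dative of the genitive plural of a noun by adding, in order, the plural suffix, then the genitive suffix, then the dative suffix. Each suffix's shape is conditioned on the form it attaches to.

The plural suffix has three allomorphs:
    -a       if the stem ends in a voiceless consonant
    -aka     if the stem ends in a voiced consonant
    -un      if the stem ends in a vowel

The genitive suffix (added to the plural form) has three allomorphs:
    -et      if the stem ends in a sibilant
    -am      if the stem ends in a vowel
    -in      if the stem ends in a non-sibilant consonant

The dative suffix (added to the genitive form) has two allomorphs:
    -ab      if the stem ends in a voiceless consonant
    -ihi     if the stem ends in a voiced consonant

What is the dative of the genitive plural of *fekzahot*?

Since the final sound of *fekzahot* is /t/ (a voiceless consonant), it takes -a, giving *fekzahota*.
The final sound of the plural form *fekzahota* is /a/, which is a vowel, so the genitive suffix is -am, giving *fekzahotaam*.
The genitive form *fekzahotaam* — final consonant /m/ (voiced) → -ihi → *fekzahotaamihi*.

fekzahotaamihi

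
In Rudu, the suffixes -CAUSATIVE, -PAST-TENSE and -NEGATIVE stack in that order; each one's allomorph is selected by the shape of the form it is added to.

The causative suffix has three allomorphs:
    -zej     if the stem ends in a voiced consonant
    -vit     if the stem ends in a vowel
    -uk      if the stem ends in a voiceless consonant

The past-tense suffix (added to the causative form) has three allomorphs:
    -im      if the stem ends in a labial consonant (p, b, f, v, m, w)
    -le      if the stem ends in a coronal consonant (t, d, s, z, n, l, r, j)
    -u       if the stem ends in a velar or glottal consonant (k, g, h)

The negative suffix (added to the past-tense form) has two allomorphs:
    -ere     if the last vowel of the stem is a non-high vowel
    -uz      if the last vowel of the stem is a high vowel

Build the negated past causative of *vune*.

The final sound of *vune* is /e/, which is a vowel, so the causative suffix is -vit, giving *vunevit*.
The causative form *vunevit*: final consonant = /t/, coronal → -le → *vunevitle*.
The last vowel of the past-tense form *vunevitle* is /e/, which is a non-high vowel, so the negative suffix is -ere, giving *vunevitleere*.

vunevitleere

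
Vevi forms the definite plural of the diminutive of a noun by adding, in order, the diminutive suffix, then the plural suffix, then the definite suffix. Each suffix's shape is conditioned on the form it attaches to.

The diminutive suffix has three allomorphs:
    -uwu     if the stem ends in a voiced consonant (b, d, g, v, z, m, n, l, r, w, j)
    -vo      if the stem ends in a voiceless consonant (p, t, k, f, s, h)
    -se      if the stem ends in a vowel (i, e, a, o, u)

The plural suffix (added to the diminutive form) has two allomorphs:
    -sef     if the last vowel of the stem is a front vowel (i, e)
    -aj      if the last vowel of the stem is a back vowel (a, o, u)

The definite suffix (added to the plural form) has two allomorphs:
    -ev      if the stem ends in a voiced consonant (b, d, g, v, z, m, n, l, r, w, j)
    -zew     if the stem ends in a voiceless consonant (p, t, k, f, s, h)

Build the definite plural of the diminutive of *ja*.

jasesefzew

Since the final sound of *ja* is /a/ (a vowel), it takes -se, giving *jase*.
The last vowel of the diminutive form *jase* is /e/, which is a front vowel, so the plural suffix is -sef, giving *jasesef*.
The final consonant of the plural form *jasesef* is /f/, which is voiceless, so the definite suffix is -zew, giving *jasesefzew*.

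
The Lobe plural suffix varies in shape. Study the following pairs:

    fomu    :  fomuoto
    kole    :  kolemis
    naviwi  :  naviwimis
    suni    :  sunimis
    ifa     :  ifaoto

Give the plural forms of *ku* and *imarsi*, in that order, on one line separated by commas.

Looking at the last vowel of each stem: -mis when the last vowel of the stem is a front vowel (*kole*, *naviwi*, *suni*); -oto when the last vowel of the stem is a back vowel (*fomu*, *ifa*).
Since the last vowel of *ku* is /u/ (a back vowel), it takes -oto, giving *kuoto*.
*imarsi* — last vowel /i/ (a front vowel) → -mis → *imarsimis*.

kuoto, imarsimis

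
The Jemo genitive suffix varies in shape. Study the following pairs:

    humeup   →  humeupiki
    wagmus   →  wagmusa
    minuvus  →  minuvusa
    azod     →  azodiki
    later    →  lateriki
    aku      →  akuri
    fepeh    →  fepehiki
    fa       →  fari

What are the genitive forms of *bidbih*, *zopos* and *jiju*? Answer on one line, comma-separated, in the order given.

The pattern is sibilance of the final sound: -a when the stem ends in a sibilant (*wagmus*, *minuvus*); -iki when the stem ends in a non-sibilant consonant (*humeup*, *azod*, *later*, *fepeh*); -ri when the stem ends in a vowel (*aku*, *fa*).
*bidbih*: final sound = /h/, a non-sibilant consonant → -iki → *bidbihiki*.
Since the final sound of *zopos* is /s/ (a sibilant), it takes -a, giving *zoposa*.
*jiju* — final sound /u/ (a vowel) → -ri → *jijuri*.

bidbihiki, zoposa, jijuri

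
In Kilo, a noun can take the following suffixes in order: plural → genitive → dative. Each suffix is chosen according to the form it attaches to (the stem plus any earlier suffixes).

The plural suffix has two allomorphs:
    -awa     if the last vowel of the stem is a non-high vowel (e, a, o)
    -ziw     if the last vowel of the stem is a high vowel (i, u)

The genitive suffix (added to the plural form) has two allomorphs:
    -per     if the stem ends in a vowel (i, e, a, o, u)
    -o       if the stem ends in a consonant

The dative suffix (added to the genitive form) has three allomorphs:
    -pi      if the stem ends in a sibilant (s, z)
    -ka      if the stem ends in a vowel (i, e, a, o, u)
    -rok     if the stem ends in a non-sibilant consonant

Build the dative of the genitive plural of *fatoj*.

*fatoj* — last vowel /o/ (a non-high vowel) → -awa → *fatojawa*.
The plural form *fatojawa*: final sound = /a/, a vowel → -per → *fatojawaper*.
The genitive form *fatojawaper*: final sound = /r/, a non-sibilant consonant → -rok → *fatojawaperrok*.

fatojawaperrok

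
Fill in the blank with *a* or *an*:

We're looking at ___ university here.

The indefinite article is chosen by the initial *sound* of the following word, not its spelling.
*university* begins with the sound /juː/ (u pronounced /juː/) — a consonant sound.
So the article is *a*: We're looking at a university here.

a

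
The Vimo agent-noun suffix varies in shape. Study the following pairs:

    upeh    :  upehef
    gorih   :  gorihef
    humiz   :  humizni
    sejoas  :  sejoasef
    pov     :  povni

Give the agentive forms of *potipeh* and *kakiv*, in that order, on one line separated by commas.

potipehef, kakivni

The pattern is voicing of the final consonant: -ef when the stem ends in a voiceless consonant (*upeh*, *gorih*, *sejoas*); -ni when the stem ends in a voiced consonant (*humiz*, *pov*).
Since the final consonant of *potipeh* is /h/ (voiceless), it takes -ef, giving *potipehef*.
*kakiv* — final consonant /v/ (voiced) → -ni → *kakivni*.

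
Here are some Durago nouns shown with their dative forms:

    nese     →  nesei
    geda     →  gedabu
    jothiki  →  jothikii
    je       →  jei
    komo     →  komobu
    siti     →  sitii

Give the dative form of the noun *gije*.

gijei

The suffix is conditioned by the last vowel: -i when the last vowel of the stem is a front vowel (*nese*, *jothiki*, *je*, *siti*); -bu when the last vowel of the stem is a back vowel (*geda*, *komo*).
*gije* — last vowel /e/ (a front vowel) → -i → *gijei*.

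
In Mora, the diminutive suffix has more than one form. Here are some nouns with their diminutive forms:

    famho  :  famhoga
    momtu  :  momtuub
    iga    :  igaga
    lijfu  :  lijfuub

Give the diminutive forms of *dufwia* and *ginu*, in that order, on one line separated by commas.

dufwiaga, ginuub

Looking at the last vowel of each stem: -ub when the last vowel of the stem is a high vowel (*momtu*, *lijfu*); -ga when the last vowel of the stem is a non-high vowel (*famho*, *iga*).
*dufwia*: last vowel = /a/, a non-high vowel → -ga → *dufwiaga*.
The last vowel of *ginu* is /u/, which is a high vowel, so the suffix is -ub, giving *ginuub*.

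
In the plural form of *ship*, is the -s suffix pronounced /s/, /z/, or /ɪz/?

/s/

The stem *ship* ends in a voiceless non-sibilant consonant.
The plural suffix surfaces as /ɪz/ after sibilants, /s/ after other voiceless consonants, and /z/ after other voiced sounds.
So the plural -s on *ship* is pronounced /s/.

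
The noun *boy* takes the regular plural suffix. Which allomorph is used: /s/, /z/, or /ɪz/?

The stem *boy* ends in a voiced non-sibilant sound.
The plural suffix surfaces as /ɪz/ after sibilants, /s/ after other voiceless consonants, and /z/ after other voiced sounds.
So the plural -s on *boy* is pronounced /z/.

/z/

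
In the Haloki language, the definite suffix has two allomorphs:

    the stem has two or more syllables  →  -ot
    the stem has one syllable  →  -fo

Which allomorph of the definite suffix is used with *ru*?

-fo

With one syllable, *ru* takes -fo.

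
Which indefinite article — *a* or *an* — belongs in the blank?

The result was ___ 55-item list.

a

The indefinite article is chosen by the initial *sound* of the following word, not its spelling.
The number *55* is spoken "fifty-…", beginning with /ˈfɪfti/ — a consonant sound.
So the article is *a*: The result was a 55-item list.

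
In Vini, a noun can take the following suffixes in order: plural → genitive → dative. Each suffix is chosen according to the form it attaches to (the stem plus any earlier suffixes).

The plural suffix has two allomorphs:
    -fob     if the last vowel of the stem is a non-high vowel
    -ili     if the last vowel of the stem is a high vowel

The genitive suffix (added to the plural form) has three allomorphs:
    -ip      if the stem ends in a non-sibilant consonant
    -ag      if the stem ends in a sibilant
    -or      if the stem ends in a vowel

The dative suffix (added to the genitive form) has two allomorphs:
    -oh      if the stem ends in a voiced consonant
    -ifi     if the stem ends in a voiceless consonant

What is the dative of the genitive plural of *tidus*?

*tidus* — last vowel /u/ (a high vowel) → -ili → *tidusili*.
The plural form *tidusili*: final sound = /i/, a vowel → -or → *tidusilior*.
The genitive form *tidusilior* — final consonant /r/ (voiced) → -oh → *tidusilioroh*.

tidusilioroh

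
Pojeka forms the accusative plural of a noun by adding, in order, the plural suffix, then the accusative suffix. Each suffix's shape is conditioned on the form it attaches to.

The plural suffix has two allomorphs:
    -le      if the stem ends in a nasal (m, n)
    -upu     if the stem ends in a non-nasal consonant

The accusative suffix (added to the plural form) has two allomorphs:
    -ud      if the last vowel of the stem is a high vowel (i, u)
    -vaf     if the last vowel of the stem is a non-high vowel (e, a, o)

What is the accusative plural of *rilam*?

The final consonant of *rilam* is /m/, which is a nasal, so the plural suffix is -le, giving *rilamle*.
The plural form *rilamle* — last vowel /e/ (a non-high vowel) → -vaf → *rilamlevaf*.

rilamlevaf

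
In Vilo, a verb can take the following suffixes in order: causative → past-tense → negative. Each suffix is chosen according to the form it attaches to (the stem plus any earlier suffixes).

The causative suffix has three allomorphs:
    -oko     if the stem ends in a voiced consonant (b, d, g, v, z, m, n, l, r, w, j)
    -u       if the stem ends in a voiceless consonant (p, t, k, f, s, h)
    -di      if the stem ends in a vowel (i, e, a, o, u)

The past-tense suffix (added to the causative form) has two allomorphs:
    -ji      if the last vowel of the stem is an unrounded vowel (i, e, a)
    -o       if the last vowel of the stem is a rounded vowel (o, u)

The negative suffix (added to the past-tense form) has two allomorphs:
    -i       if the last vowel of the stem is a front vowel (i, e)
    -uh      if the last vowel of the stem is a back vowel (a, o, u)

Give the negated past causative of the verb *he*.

Since the final sound of *he* is /e/ (a vowel), it takes -di, giving *hedi*.
Since the last vowel of the causative form *hedi* is /i/ (an unrounded vowel), it takes -ji, giving *hediji*.
The past-tense form *hediji* — last vowel /i/ (a front vowel) → -i → *hedijii*.

hedijii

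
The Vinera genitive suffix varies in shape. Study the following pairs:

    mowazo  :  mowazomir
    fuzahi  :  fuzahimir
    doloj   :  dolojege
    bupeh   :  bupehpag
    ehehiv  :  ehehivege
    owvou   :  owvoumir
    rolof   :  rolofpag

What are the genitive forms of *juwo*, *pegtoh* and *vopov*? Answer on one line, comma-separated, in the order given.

Looking at the final sound of each stem: -pag when the stem ends in a voiceless consonant (*bupeh*, *rolof*); -ege when the stem ends in a voiced consonant (*doloj*, *ehehiv*); -mir when the stem ends in a vowel (*mowazo*, *fuzahi*, *owvou*).
The final sound of *juwo* is /o/, which is a vowel, so the suffix is -mir, giving *juwomir*.
*pegtoh* — final sound /h/ (a voiceless consonant) → -pag → *pegtohpag*.
*vopov* — final sound /v/ (a voiced consonant) → -ege → *vopovege*.

juwomir, pegtohpag, vopovege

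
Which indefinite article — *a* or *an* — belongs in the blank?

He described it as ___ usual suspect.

The indefinite article is chosen by the initial *sound* of the following word, not its spelling.
*usual* begins with the sound /juː/ (u pronounced /juː/) — a consonant sound.
So the article is *a*: He described it as a usual suspect.

a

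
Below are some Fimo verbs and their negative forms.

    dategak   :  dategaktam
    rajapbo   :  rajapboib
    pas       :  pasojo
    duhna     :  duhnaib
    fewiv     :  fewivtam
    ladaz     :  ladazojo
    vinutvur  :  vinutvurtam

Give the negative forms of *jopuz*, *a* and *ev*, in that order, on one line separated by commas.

jopuzojo, aib, evtam

Looking at the final sound of each stem: -ojo when the stem ends in a sibilant (*pas*, *ladaz*); -tam when the stem ends in a non-sibilant consonant (*dategak*, *fewiv*, *vinutvur*); -ib when the stem ends in a vowel (*rajapbo*, *duhna*).
Since the final sound of *jopuz* is /z/ (a sibilant), it takes -ojo, giving *jopuzojo*.
*a* — final sound /a/ (a vowel) → -ib → *aib*.
Since the final sound of *ev* is /v/ (a non-sibilant consonant), it takes -tam, giving *evtam*.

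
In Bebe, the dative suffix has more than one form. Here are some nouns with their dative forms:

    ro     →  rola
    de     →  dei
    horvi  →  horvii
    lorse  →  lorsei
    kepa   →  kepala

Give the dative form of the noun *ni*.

The suffix is conditioned by the last vowel: -i when the last vowel of the stem is a front vowel (*de*, *horvi*, *lorse*); -la when the last vowel of the stem is a back vowel (*ro*, *kepa*).
Since the last vowel of *ni* is /i/ (a front vowel), it takes -i, giving *nii*.

nii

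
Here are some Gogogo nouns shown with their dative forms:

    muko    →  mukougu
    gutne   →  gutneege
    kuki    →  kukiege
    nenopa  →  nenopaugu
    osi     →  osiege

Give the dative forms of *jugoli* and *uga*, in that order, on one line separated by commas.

Looking at the last vowel of each stem: -ege when the last vowel of the stem is a front vowel (*gutne*, *kuki*, *osi*); -ugu when the last vowel of the stem is a back vowel (*muko*, *nenopa*).
*jugoli* — last vowel /i/ (a front vowel) → -ege → *jugoliege*.
The last vowel of *uga* is /a/, which is a back vowel, so the suffix is -ugu, giving *ugaugu*.

jugoliege, ugaugu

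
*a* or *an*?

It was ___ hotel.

The indefinite article is chosen by the initial *sound* of the following word, not its spelling.
*hotel* begins with the sound /h/ (h is pronounced) — a consonant sound.
So the article is *a*: It was a hotel.

a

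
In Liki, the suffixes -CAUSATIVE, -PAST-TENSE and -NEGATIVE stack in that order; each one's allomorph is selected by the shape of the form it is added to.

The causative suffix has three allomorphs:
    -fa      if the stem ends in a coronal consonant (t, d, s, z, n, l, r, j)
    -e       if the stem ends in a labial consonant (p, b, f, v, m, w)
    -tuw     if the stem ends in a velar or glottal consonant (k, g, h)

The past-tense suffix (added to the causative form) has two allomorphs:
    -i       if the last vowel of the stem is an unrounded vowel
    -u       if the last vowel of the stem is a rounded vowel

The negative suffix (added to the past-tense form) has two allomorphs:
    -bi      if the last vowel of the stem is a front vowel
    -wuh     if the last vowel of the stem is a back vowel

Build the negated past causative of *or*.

Since the final consonant of *or* is /r/ (coronal), it takes -fa, giving *orfa*.
The last vowel of the causative form *orfa* is /a/, which is an unrounded vowel, so the past-tense suffix is -i, giving *orfai*.
The last vowel of the past-tense form *orfai* is /i/, which is a front vowel, so the negative suffix is -bi, giving *orfaibi*.

orfaibi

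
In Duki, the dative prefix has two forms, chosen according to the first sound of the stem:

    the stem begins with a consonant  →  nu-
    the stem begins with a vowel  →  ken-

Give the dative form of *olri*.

kenolri

*olri*: first sound = /o/, a vowel → ken- → *kenolri*.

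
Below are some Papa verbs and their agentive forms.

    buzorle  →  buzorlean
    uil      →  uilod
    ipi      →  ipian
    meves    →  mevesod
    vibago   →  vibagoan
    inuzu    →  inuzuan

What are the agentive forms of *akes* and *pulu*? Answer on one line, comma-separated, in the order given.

akesod, puluan

The alternation tracks the final sound of the stem — -od when the stem ends in a consonant (*uil*, *meves*); -an when the stem ends in a vowel (*buzorle*, *ipi*, *vibago*, *inuzu*).
The final sound of *akes* is /s/, which is a consonant, so the suffix is -od, giving *akesod*.
Since the final sound of *pulu* is /u/ (a vowel), it takes -an, giving *puluan*.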